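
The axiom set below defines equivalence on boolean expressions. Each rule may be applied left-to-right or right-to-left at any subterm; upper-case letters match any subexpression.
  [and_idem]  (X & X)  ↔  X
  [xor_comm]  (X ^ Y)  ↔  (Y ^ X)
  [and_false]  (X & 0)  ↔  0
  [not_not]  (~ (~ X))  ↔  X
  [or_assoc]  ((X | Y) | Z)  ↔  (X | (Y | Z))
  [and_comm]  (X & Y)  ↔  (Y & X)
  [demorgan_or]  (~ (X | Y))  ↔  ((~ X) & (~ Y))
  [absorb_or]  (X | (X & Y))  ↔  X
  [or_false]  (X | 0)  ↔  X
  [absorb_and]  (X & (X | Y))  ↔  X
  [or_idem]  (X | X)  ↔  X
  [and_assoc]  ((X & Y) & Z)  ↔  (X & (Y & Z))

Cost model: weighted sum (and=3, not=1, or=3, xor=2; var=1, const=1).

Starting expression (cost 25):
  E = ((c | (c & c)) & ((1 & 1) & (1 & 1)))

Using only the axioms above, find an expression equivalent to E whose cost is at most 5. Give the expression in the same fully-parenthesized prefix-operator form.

(c & 1)   [cost 5]

(1) ((1 & 1) & (1 & 1))  =[and_idem →]=  (1 & 1)    ⊢ ((c | (c & c)) & (1 & 1))
(2) (1 & 1)  =[and_idem →]=  1    ⊢ ((c | (c & c)) & 1)
(3) (c | (c & c))  =[absorb_or →]=  c    ⊢ cost 5, within 5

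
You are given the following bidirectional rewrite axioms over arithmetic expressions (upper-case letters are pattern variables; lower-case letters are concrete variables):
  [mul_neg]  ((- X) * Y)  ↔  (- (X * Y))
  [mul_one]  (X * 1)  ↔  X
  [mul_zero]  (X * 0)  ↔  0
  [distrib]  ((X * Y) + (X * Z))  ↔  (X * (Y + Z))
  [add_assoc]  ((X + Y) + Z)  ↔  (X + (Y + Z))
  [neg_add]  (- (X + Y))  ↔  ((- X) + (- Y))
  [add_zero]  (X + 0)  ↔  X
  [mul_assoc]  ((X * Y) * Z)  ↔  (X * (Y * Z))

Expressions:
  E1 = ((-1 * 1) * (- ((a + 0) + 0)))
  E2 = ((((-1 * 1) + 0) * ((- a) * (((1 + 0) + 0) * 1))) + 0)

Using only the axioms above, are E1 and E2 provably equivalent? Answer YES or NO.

1. [mul_one →] (-1 * 1)  →  -1;  E1 = (-1 * (- ((a + 0) + 0)))
2. [add_zero →] (a + 0)  →  a;  E1 = (-1 * (- (a + 0)))
3. [add_zero →] (a + 0)  →  a;  E1 = (-1 * (- a))
4. [add_zero ←] -1  →  (-1 + 0);  E1 = ((-1 + 0) * (- a))
5. [mul_one ←] (- a)  →  ((- a) * 1);  E1 = ((-1 + 0) * ((- a) * 1))
6. [mul_one ←] -1  →  (-1 * 1);  E1 = (((-1 * 1) + 0) * ((- a) * 1))
7. [add_zero ←] (((-1 * 1) + 0) * ((- a) * 1))  →  ((((-1 * 1) + 0) * ((- a) * 1)) + 0)
8. [add_zero ←] 1  →  (1 + 0);  E1 = ((((-1 * 1) + 0) * ((- a) * (1 + 0))) + 0)
9. [mul_one ←] (1 + 0)  →  ((1 + 0) * 1);  E1 = ((((-1 * 1) + 0) * ((- a) * ((1 + 0) * 1))) + 0)
10. [add_zero ←] 1  →  (1 + 0);  this is E2

YES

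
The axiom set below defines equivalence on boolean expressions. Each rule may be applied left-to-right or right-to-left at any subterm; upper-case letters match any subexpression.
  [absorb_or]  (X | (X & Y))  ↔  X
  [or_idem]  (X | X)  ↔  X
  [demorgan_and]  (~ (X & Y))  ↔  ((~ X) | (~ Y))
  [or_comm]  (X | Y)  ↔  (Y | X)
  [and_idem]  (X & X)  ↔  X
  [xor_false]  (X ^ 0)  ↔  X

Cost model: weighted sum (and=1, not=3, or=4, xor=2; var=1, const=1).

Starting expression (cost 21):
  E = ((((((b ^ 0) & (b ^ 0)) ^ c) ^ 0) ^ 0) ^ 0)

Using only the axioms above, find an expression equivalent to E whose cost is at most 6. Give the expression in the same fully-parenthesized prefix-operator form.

(1) (((((b ^ 0) & (b ^ 0)) ^ c) ^ 0) ^ 0)  =[xor_false →]=  ((((b ^ 0) & (b ^ 0)) ^ c) ^ 0)    ⊢ (((((b ^ 0) & (b ^ 0)) ^ c) ^ 0) ^ 0)
(2) (((((b ^ 0) & (b ^ 0)) ^ c) ^ 0) ^ 0)  =[xor_false →]=  ((((b ^ 0) & (b ^ 0)) ^ c) ^ 0)
(3) ((((b ^ 0) & (b ^ 0)) ^ c) ^ 0)  =[xor_false →]=  (((b ^ 0) & (b ^ 0)) ^ c)
(4) (b ^ 0)  =[xor_false →]=  b    ⊢ (((b ^ 0) & b) ^ c)
(5) (b ^ 0)  =[xor_false →]=  b    ⊢ cost 6, within 6

((b & b) ^ c)   [cost 6]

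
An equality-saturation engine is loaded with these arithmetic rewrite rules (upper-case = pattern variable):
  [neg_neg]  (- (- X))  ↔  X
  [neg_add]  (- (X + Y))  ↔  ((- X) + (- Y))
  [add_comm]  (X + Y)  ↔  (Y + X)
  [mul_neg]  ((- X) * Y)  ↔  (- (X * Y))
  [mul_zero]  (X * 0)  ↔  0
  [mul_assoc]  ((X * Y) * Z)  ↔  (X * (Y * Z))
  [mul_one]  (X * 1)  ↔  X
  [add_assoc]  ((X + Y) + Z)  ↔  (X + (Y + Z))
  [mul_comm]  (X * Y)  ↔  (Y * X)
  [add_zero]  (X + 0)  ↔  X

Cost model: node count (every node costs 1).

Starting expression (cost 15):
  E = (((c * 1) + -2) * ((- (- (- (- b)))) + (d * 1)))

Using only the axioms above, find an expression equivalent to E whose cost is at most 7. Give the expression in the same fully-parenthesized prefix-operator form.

((c + -2) * (b + d))   [cost 7]

step 1: neg_neg (→) rewrites (- (- b)) into b, now (((c * 1) + -2) * ((- (- b)) + (d * 1)))
step 2: mul_one (→) rewrites (c * 1) into c, now ((c + -2) * ((- (- b)) + (d * 1)))
step 3: mul_one (→) rewrites (d * 1) into d, now ((c + -2) * ((- (- b)) + d))
step 4: neg_neg (→) rewrites (- (- b)) into b, reaching cost 7 (bound 7)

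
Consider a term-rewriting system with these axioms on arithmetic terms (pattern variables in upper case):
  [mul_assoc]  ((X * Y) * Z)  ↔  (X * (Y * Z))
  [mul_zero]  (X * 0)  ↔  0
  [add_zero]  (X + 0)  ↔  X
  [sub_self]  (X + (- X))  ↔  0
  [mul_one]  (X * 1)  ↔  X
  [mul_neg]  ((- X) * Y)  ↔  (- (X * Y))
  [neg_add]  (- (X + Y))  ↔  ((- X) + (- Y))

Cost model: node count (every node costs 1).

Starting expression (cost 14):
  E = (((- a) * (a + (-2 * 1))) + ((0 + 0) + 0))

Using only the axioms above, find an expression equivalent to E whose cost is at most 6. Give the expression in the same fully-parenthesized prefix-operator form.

(1) (-2 * 1)  =[mul_one →]=  -2    ⊢ (((- a) * (a + -2)) + ((0 + 0) + 0))
(2) (0 + 0)  =[add_zero →]=  0    ⊢ (((- a) * (a + -2)) + (0 + 0))
(3) (0 + 0)  =[add_zero →]=  0    ⊢ (((- a) * (a + -2)) + 0)
(4) (((- a) * (a + -2)) + 0)  =[add_zero →]=  ((- a) * (a + -2))    ⊢ cost 6, within 6

((- a) * (a + -2))   [cost 6]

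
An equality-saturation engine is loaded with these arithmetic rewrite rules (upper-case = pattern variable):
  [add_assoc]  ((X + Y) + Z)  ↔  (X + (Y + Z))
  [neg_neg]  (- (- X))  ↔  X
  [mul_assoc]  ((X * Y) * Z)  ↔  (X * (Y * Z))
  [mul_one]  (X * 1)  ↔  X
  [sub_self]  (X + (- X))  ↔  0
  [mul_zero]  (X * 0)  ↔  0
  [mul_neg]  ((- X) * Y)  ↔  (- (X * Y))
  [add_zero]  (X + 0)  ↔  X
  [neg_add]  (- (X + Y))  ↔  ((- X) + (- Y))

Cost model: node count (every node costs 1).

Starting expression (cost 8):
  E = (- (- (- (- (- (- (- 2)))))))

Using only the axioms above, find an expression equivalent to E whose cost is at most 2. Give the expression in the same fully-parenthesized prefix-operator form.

(- 2)   [cost 2]

1. [neg_neg →] (- (- (- (- (- 2)))))  →  (- (- (- 2)));  E = (- (- (- (- (- 2)))))
2. [neg_neg →] (- (- (- 2)))  →  (- 2);  E = (- (- (- 2)))
3. [neg_neg →] (- (- 2))  →  2;  cost 2 ≤ 2, done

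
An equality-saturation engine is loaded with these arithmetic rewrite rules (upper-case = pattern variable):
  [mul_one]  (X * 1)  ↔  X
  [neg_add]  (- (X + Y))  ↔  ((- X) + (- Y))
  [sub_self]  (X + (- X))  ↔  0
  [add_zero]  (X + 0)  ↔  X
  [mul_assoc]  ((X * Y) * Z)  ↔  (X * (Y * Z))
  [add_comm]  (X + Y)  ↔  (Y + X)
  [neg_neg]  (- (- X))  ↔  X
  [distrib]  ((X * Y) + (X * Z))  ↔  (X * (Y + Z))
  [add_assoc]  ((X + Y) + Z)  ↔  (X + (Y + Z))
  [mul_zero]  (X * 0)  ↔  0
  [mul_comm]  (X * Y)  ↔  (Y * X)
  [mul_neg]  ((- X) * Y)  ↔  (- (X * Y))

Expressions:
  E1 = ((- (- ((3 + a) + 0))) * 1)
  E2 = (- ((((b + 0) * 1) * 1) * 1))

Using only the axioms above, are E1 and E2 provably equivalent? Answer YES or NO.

Every axiom is a valid identity, so a rewrite proof would force E1 and E2 to agree under every assignment.
At a=0, b=0: E1 = 3 but E2 = 0; they differ, so no derivation exists.

NO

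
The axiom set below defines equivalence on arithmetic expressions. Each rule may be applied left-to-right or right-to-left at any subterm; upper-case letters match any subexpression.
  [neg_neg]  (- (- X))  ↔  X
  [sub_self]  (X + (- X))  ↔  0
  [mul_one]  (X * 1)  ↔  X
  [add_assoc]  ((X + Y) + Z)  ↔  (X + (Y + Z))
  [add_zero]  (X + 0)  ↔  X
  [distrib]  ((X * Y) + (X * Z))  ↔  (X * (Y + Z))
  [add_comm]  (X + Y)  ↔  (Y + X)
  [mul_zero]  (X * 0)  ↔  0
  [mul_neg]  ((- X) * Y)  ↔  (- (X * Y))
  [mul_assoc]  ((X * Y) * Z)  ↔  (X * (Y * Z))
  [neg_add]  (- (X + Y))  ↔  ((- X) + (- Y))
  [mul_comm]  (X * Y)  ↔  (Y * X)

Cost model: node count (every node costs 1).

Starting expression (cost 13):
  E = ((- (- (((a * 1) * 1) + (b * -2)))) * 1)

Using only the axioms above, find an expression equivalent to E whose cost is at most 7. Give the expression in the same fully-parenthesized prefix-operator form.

(1) (a * 1)  =[mul_one →]=  a    ⊢ ((- (- ((a * 1) + (b * -2)))) * 1)
(2) (- (- ((a * 1) + (b * -2))))  =[neg_neg →]=  ((a * 1) + (b * -2))    ⊢ (((a * 1) + (b * -2)) * 1)
(3) (((a * 1) + (b * -2)) * 1)  =[mul_one →]=  ((a * 1) + (b * -2))    ⊢ cost 7, within 7

((a * 1) + (b * -2))   [cost 7]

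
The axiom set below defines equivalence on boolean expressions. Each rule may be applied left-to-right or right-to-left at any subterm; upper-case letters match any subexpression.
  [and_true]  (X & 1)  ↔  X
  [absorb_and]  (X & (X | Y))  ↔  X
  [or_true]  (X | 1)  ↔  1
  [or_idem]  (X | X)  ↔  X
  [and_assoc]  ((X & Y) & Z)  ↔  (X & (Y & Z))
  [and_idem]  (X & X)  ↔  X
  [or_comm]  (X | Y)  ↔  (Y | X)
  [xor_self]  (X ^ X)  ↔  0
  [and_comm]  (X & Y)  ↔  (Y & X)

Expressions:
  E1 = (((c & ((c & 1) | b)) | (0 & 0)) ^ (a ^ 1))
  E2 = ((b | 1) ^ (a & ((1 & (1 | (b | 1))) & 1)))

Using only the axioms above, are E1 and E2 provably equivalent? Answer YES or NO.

NO

Every axiom is a valid identity, so a rewrite proof would force E1 and E2 to agree under every assignment.
At a=0, b=0, c=1: E1 = 0 but E2 = 1; they differ, so no derivation exists.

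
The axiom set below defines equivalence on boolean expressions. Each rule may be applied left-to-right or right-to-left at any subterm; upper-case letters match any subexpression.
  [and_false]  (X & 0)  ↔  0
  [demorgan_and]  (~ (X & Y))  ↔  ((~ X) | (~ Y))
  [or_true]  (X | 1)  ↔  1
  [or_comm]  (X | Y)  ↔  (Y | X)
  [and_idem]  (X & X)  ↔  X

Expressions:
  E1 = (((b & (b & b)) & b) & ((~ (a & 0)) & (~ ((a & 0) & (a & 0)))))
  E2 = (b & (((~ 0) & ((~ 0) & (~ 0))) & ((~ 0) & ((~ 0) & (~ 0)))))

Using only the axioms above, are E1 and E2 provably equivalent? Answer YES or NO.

YES

step 1: and_idem (→) rewrites ((a & 0) & (a & 0)) into (a & 0), now (((b & (b & b)) & b) & ((~ (a & 0)) & (~ (a & 0))))
step 2: and_idem (→) rewrites ((~ (a & 0)) & (~ (a & 0))) into (~ (a & 0)), now (((b & (b & b)) & b) & (~ (a & 0)))
step 3: and_idem (→) rewrites (b & b) into b, now (((b & b) & b) & (~ (a & 0)))
step 4: and_idem (→) rewrites (b & b) into b, now ((b & b) & (~ (a & 0)))
step 5: and_false (→) rewrites (a & 0) into 0, now ((b & b) & (~ 0))
step 6: and_idem (→) rewrites (b & b) into b, now (b & (~ 0))
step 7: and_idem (←) rewrites (~ 0) into ((~ 0) & (~ 0)), now (b & ((~ 0) & (~ 0)))
step 8: and_idem (←) rewrites (~ 0) into ((~ 0) & (~ 0)), now (b & ((~ 0) & ((~ 0) & (~ 0))))
step 9: and_idem (←) rewrites ((~ 0) & ((~ 0) & (~ 0))) into (((~ 0) & ((~ 0) & (~ 0))) & ((~ 0) & ((~ 0) & (~ 0)))), which is E2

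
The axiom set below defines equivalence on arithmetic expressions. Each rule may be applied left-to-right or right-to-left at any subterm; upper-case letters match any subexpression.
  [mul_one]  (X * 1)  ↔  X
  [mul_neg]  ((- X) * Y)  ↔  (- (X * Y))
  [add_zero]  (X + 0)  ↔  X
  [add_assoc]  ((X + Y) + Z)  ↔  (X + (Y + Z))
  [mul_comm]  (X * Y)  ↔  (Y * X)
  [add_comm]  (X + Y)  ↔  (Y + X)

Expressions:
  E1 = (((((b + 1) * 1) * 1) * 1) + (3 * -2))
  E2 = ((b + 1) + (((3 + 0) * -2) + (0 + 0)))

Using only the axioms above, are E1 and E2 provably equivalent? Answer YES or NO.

YES

(1) ((b + 1) * 1)  =[mul_one →]=  (b + 1)    ⊢ ((((b + 1) * 1) * 1) + (3 * -2))
(2) ((b + 1) * 1)  =[mul_one →]=  (b + 1)    ⊢ (((b + 1) * 1) + (3 * -2))
(3) ((b + 1) * 1)  =[mul_one →]=  (b + 1)    ⊢ ((b + 1) + (3 * -2))
(4) (3 * -2)  =[add_zero ←]=  ((3 * -2) + 0)    ⊢ ((b + 1) + ((3 * -2) + 0))
(5) 0  =[add_zero ←]=  (0 + 0)    ⊢ ((b + 1) + ((3 * -2) + (0 + 0)))
(6) 3  =[add_zero ←]=  (3 + 0)    ⊢ E2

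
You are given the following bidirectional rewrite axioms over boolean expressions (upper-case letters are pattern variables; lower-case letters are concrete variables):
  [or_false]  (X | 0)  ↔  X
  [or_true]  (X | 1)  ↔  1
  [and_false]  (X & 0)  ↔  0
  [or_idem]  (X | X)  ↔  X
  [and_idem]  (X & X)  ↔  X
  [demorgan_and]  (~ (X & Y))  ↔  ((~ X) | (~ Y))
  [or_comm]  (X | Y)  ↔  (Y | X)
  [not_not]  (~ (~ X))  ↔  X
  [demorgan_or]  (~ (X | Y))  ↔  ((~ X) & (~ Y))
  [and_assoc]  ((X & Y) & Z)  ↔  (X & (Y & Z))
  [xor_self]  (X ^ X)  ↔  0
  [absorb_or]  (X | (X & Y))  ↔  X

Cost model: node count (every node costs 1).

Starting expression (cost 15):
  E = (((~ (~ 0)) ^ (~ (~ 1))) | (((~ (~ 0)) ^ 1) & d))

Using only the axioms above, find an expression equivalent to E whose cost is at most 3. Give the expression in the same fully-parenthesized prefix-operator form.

step 1: not_not (→) rewrites (~ (~ 1)) into 1, now (((~ (~ 0)) ^ 1) | (((~ (~ 0)) ^ 1) & d))
step 2: absorb_or (→) rewrites (((~ (~ 0)) ^ 1) | (((~ (~ 0)) ^ 1) & d)) into ((~ (~ 0)) ^ 1)
step 3: not_not (→) rewrites (~ (~ 0)) into 0, reaching cost 3 (bound 3)

(0 ^ 1)   [cost 3]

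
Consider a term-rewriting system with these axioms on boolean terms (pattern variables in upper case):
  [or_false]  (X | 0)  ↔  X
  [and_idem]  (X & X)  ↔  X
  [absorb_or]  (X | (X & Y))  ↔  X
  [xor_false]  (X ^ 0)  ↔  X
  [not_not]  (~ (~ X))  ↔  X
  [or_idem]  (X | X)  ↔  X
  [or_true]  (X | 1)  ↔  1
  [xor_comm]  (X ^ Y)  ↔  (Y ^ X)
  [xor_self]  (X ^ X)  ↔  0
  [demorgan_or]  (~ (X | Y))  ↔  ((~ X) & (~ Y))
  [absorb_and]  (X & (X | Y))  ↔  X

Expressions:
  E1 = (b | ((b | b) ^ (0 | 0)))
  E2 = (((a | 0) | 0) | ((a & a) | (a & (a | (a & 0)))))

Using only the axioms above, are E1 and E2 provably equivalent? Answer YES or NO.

NO

Every axiom is a valid identity, so a rewrite proof would force E1 and E2 to agree under every assignment.
At a=0, b=1: E1 = 1 but E2 = 0; they differ, so no derivation exists.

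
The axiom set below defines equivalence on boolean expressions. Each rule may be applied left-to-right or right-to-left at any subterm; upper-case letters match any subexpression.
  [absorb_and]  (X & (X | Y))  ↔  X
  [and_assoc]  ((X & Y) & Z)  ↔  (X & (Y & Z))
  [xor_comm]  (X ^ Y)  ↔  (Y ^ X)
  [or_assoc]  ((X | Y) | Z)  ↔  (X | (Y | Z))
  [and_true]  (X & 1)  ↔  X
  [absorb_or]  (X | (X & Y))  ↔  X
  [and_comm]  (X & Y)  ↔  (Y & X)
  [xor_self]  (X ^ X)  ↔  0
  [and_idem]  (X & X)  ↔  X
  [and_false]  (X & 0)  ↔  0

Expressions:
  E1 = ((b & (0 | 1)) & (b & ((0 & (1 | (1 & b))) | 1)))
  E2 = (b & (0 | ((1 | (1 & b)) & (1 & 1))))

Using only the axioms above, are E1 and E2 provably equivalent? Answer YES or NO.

step 1: absorb_or (→) rewrites (1 | (1 & b)) into 1, now ((b & (0 | 1)) & (b & ((0 & 1) | 1)))
step 2: and_true (→) rewrites (0 & 1) into 0, now ((b & (0 | 1)) & (b & (0 | 1)))
step 3: and_idem (→) rewrites ((b & (0 | 1)) & (b & (0 | 1))) into (b & (0 | 1))
step 4: absorb_or (←) rewrites 1 into (1 | (1 & b)), now (b & (0 | (1 | (1 & b))))
step 5: and_true (←) rewrites (1 | (1 & b)) into ((1 | (1 & b)) & 1), now (b & (0 | ((1 | (1 & b)) & 1)))
step 6: and_idem (←) rewrites 1 into (1 & 1), which is E2

YES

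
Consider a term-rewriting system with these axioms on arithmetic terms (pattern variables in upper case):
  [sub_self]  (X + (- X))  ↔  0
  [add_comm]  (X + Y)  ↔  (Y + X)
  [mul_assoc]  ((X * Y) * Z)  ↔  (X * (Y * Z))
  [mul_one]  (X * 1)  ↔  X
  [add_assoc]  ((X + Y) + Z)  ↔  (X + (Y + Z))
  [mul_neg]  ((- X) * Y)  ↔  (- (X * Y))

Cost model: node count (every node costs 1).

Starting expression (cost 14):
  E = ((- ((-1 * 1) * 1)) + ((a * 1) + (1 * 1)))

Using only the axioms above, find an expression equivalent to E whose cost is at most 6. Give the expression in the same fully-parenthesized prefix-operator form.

((- -1) + (a + 1))   [cost 6]

step 1: mul_one (→) rewrites (-1 * 1) into -1, now ((- (-1 * 1)) + ((a * 1) + (1 * 1)))
step 2: mul_one (→) rewrites (1 * 1) into 1, now ((- (-1 * 1)) + ((a * 1) + 1))
step 3: mul_one (→) rewrites (-1 * 1) into -1, now ((- -1) + ((a * 1) + 1))
step 4: mul_one (→) rewrites (a * 1) into a, reaching cost 6 (bound 6)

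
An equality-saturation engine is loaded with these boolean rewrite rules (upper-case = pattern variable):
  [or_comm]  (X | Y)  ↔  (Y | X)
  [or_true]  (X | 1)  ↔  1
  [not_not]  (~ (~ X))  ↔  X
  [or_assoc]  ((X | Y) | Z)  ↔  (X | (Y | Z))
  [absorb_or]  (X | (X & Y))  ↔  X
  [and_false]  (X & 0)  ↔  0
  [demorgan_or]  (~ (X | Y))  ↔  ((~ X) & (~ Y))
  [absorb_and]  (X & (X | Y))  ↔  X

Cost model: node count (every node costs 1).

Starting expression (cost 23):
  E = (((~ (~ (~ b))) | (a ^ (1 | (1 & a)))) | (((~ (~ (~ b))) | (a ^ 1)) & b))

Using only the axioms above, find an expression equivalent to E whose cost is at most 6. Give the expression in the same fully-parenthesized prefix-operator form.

1. [absorb_or →] (1 | (1 & a))  →  1;  E = (((~ (~ (~ b))) | (a ^ 1)) | (((~ (~ (~ b))) | (a ^ 1)) & b))
2. [absorb_or →] (((~ (~ (~ b))) | (a ^ 1)) | (((~ (~ (~ b))) | (a ^ 1)) & b))  →  ((~ (~ (~ b))) | (a ^ 1))
3. [not_not →] (~ (~ b))  →  b;  cost 6 ≤ 6, done

((~ b) | (a ^ 1))   [cost 6]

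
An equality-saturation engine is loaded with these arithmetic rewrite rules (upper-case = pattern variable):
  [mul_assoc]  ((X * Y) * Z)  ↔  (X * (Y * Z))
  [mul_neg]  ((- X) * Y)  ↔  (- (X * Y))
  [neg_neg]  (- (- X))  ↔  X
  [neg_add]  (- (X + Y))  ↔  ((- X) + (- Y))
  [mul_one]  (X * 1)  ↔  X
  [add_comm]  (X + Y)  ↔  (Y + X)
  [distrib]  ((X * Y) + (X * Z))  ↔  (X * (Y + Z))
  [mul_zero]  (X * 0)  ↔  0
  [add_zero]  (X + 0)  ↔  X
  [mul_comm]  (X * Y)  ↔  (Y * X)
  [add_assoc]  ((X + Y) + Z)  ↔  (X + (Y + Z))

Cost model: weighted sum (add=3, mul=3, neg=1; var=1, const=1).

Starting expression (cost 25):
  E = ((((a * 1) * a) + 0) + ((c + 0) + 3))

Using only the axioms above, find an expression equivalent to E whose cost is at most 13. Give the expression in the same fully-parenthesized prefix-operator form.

(1) (a * 1)  =[mul_one →]=  a    ⊢ (((a * a) + 0) + ((c + 0) + 3))
(2) (c + 0)  =[add_zero →]=  c    ⊢ (((a * a) + 0) + (c + 3))
(3) ((a * a) + 0)  =[add_zero →]=  (a * a)    ⊢ cost 13, within 13

((a * a) + (c + 3))   [cost 13]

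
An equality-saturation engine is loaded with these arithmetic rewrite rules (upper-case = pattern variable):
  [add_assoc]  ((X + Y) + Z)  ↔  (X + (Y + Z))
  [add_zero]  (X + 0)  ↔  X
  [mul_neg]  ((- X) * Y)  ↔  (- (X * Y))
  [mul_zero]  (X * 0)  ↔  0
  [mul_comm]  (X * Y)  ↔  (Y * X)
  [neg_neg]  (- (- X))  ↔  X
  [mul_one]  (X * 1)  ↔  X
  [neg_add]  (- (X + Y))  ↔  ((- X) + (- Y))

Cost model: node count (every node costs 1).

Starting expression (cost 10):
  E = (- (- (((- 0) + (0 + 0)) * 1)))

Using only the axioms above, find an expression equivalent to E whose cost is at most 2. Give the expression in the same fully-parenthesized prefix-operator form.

(1) (((- 0) + (0 + 0)) * 1)  =[mul_one →]=  ((- 0) + (0 + 0))    ⊢ (- (- ((- 0) + (0 + 0))))
(2) (- (- ((- 0) + (0 + 0))))  =[neg_neg →]=  ((- 0) + (0 + 0))
(3) (0 + 0)  =[add_zero →]=  0    ⊢ ((- 0) + 0)
(4) ((- 0) + 0)  =[add_zero →]=  (- 0)    ⊢ cost 2, within 2

(- 0)   [cost 2]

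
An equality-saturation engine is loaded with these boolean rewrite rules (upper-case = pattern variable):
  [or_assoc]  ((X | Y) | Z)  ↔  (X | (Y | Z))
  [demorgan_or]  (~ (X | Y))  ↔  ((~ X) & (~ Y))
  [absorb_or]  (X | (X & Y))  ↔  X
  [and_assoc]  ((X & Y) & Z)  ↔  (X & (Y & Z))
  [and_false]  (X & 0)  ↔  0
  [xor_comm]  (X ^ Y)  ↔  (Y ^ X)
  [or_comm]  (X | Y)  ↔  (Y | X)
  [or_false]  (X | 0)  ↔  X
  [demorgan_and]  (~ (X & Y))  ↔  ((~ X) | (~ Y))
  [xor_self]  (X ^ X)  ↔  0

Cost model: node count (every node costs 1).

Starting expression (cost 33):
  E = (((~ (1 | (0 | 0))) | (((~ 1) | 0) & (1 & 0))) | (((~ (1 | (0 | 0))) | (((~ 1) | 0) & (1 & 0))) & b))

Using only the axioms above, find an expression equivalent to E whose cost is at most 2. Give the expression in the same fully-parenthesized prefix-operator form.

(~ 1)   [cost 2]

1. [absorb_or →] (((~ (1 | (0 | 0))) | (((~ 1) | 0) & (1 & 0))) | (((~ (1 | (0 | 0))) | (((~ 1) | 0) & (1 & 0))) & b))  →  ((~ (1 | (0 | 0))) | (((~ 1) | 0) & (1 & 0)))
2. [or_false →] (0 | 0)  →  0;  E = ((~ (1 | 0)) | (((~ 1) | 0) & (1 & 0)))
3. [or_false →] ((~ 1) | 0)  →  (~ 1);  E = ((~ (1 | 0)) | ((~ 1) & (1 & 0)))
4. [and_false →] (1 & 0)  →  0;  E = ((~ (1 | 0)) | ((~ 1) & 0))
5. [or_false →] (1 | 0)  →  1;  E = ((~ 1) | ((~ 1) & 0))
6. [absorb_or →] ((~ 1) | ((~ 1) & 0))  →  (~ 1);  cost 2 ≤ 2, done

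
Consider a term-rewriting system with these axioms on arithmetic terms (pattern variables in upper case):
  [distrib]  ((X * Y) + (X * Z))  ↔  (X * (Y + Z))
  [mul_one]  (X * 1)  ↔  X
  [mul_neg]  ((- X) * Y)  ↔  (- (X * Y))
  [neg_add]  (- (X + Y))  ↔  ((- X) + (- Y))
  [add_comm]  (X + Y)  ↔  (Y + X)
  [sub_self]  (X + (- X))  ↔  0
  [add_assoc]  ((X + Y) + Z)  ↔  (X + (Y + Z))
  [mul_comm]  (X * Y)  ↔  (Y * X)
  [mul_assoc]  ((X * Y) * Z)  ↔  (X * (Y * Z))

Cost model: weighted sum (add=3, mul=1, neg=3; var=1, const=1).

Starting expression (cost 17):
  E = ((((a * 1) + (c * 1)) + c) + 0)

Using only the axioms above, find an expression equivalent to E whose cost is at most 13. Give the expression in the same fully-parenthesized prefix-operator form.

step 1: mul_one (→) rewrites (a * 1) into a, now (((a + (c * 1)) + c) + 0)
step 2: mul_one (→) rewrites (c * 1) into c, reaching cost 13 (bound 13)

(((a + c) + c) + 0)   [cost 13]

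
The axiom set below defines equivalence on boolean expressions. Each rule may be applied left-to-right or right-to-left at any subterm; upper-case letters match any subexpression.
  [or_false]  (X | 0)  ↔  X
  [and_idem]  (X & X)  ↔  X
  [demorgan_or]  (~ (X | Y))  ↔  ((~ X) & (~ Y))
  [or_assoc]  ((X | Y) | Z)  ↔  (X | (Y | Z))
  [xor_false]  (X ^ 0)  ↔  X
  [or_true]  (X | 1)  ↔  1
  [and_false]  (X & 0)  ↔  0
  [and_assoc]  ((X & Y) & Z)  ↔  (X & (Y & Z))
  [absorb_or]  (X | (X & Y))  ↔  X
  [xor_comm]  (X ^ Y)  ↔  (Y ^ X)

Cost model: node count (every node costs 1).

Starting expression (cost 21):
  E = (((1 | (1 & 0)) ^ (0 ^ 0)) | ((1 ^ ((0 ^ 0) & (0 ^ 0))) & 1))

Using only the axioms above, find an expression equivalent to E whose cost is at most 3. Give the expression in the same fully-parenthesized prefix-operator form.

(1 ^ 0)   [cost 3]

(1) ((0 ^ 0) & (0 ^ 0))  =[and_idem →]=  (0 ^ 0)    ⊢ (((1 | (1 & 0)) ^ (0 ^ 0)) | ((1 ^ (0 ^ 0)) & 1))
(2) (1 | (1 & 0))  =[absorb_or →]=  1    ⊢ ((1 ^ (0 ^ 0)) | ((1 ^ (0 ^ 0)) & 1))
(3) ((1 ^ (0 ^ 0)) | ((1 ^ (0 ^ 0)) & 1))  =[absorb_or →]=  (1 ^ (0 ^ 0))
(4) (0 ^ 0)  =[xor_false →]=  0    ⊢ cost 3, within 3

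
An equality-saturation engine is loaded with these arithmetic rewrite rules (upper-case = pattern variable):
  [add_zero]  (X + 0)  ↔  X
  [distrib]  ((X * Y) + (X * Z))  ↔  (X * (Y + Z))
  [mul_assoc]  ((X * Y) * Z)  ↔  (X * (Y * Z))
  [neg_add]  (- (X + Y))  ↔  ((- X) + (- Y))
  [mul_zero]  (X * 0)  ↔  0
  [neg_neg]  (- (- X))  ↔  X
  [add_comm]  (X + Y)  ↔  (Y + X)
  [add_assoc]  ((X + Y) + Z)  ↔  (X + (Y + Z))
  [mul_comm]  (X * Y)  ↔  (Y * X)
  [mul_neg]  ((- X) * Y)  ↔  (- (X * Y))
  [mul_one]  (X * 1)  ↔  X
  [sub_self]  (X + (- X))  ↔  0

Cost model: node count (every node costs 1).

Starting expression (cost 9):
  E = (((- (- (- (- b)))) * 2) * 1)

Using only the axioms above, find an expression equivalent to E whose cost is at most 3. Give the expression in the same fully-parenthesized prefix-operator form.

step 1: mul_assoc (→) rewrites (((- (- (- (- b)))) * 2) * 1) into ((- (- (- (- b)))) * (2 * 1))
step 2: mul_one (→) rewrites (2 * 1) into 2, now ((- (- (- (- b)))) * 2)
step 3: neg_neg (→) rewrites (- (- (- (- b)))) into (- (- b)), now ((- (- b)) * 2)
step 4: neg_neg (→) rewrites (- (- b)) into b, reaching cost 3 (bound 3)

(b * 2)   [cost 3]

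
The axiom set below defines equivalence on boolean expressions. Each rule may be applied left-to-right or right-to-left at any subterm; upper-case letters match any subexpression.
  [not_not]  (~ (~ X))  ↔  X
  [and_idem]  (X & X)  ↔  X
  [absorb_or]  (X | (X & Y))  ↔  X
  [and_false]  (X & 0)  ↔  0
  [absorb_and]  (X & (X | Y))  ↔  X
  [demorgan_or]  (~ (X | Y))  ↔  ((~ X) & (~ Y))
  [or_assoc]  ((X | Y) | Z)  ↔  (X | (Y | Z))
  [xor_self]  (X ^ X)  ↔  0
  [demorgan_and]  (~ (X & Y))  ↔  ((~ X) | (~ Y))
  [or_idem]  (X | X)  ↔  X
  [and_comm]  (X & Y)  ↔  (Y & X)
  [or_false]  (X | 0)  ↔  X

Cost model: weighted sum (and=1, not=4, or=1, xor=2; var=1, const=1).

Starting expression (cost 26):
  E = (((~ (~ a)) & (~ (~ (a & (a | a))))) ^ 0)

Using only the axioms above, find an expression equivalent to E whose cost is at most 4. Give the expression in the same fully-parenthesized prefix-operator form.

(a ^ 0)   [cost 4]

1. [absorb_and →] (a & (a | a))  →  a;  E = (((~ (~ a)) & (~ (~ a))) ^ 0)
2. [and_idem →] ((~ (~ a)) & (~ (~ a)))  →  (~ (~ a));  E = ((~ (~ a)) ^ 0)
3. [not_not →] (~ (~ a))  →  a;  cost 4 ≤ 4, done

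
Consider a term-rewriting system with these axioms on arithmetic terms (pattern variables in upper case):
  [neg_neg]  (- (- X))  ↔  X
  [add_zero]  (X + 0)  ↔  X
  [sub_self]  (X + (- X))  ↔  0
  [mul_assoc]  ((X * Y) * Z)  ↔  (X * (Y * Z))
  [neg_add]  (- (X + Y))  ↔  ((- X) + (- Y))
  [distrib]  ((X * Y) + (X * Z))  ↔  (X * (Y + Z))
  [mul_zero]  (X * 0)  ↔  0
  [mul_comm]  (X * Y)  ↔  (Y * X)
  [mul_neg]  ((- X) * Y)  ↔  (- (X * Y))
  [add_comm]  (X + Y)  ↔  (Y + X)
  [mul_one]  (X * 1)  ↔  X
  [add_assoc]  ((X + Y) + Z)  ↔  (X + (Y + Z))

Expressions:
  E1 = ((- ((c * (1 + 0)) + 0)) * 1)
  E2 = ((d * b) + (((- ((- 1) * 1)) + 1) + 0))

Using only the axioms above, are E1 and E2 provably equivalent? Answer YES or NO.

NO

All listed rules preserve value, hence provable equivalence implies equal values everywhere; look for a separating assignment.
b=0, c=0, d=0 gives E1 ↦ 0, E2 ↦ 2; values differ ⇒ not provably equivalent.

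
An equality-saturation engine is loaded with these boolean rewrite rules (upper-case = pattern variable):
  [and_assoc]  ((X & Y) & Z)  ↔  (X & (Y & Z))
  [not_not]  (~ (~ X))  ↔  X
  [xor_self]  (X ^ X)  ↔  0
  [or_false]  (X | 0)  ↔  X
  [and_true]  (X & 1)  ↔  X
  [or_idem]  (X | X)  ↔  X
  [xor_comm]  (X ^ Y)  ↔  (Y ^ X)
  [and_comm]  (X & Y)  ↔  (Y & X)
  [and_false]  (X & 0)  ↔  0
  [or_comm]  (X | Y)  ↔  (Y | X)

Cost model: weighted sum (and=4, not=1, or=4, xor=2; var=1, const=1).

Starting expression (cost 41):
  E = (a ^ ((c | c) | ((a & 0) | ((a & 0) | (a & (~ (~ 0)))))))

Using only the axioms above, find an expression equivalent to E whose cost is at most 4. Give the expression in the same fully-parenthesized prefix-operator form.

(c ^ a)   [cost 4]

(1) (~ (~ 0))  =[not_not →]=  0    ⊢ (a ^ ((c | c) | ((a & 0) | ((a & 0) | (a & 0)))))
(2) ((a & 0) | (a & 0))  =[or_idem →]=  (a & 0)    ⊢ (a ^ ((c | c) | ((a & 0) | (a & 0))))
(3) ((a & 0) | (a & 0))  =[or_idem →]=  (a & 0)    ⊢ (a ^ ((c | c) | (a & 0)))
(4) (a ^ ((c | c) | (a & 0)))  =[xor_comm →]=  (((c | c) | (a & 0)) ^ a)
(5) (c | c)  =[or_idem →]=  c    ⊢ ((c | (a & 0)) ^ a)
(6) (a & 0)  =[and_false →]=  0    ⊢ ((c | 0) ^ a)
(7) (c | 0)  =[or_false →]=  c    ⊢ cost 4, within 4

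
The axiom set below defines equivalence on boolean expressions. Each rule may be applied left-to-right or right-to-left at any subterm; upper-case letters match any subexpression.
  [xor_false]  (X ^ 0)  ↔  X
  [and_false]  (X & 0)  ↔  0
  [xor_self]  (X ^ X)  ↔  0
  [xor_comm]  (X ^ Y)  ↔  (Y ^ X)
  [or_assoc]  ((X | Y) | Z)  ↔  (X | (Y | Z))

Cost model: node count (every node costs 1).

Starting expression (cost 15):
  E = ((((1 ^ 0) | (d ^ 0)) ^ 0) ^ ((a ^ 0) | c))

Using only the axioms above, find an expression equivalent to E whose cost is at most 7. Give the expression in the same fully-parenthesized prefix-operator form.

(1) (((1 ^ 0) | (d ^ 0)) ^ 0)  =[xor_false →]=  ((1 ^ 0) | (d ^ 0))    ⊢ (((1 ^ 0) | (d ^ 0)) ^ ((a ^ 0) | c))
(2) (1 ^ 0)  =[xor_false →]=  1    ⊢ ((1 | (d ^ 0)) ^ ((a ^ 0) | c))
(3) (d ^ 0)  =[xor_false →]=  d    ⊢ ((1 | d) ^ ((a ^ 0) | c))
(4) (a ^ 0)  =[xor_false →]=  a    ⊢ cost 7, within 7

((1 | d) ^ (a | c))   [cost 7]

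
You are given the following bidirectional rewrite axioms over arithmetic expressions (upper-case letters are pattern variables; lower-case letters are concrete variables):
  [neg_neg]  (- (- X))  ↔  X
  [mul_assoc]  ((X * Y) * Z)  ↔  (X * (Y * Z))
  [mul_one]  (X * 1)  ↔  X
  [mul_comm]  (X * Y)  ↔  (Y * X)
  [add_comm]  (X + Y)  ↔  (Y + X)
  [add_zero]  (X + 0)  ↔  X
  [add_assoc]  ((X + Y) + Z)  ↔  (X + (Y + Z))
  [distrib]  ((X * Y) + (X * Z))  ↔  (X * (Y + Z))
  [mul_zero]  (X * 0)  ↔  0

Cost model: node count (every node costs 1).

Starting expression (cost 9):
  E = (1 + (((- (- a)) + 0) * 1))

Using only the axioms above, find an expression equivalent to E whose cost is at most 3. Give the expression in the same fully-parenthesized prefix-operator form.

(1 + a)   [cost 3]

1. [mul_one →] (((- (- a)) + 0) * 1)  →  ((- (- a)) + 0);  E = (1 + ((- (- a)) + 0))
2. [neg_neg →] (- (- a))  →  a;  E = (1 + (a + 0))
3. [add_zero →] (a + 0)  →  a;  cost 3 ≤ 3, done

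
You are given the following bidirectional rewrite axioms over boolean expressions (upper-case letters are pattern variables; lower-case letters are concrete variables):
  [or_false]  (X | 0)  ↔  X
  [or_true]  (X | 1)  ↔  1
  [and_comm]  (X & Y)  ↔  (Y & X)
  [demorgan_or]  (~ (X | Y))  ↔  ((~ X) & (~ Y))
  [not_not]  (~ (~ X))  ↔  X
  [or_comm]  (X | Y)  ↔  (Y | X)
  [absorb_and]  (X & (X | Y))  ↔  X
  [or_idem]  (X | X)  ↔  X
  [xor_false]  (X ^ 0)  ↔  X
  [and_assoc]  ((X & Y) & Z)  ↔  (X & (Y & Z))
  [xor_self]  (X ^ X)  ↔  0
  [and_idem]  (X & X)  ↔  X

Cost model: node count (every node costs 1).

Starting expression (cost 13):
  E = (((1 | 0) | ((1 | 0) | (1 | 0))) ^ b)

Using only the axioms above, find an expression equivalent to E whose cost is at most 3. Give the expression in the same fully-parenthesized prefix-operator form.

step 1: or_idem (→) rewrites ((1 | 0) | (1 | 0)) into (1 | 0), now (((1 | 0) | (1 | 0)) ^ b)
step 2: or_idem (→) rewrites ((1 | 0) | (1 | 0)) into (1 | 0), now ((1 | 0) ^ b)
step 3: or_false (→) rewrites (1 | 0) into 1, reaching cost 3 (bound 3)

(1 ^ b)   [cost 3]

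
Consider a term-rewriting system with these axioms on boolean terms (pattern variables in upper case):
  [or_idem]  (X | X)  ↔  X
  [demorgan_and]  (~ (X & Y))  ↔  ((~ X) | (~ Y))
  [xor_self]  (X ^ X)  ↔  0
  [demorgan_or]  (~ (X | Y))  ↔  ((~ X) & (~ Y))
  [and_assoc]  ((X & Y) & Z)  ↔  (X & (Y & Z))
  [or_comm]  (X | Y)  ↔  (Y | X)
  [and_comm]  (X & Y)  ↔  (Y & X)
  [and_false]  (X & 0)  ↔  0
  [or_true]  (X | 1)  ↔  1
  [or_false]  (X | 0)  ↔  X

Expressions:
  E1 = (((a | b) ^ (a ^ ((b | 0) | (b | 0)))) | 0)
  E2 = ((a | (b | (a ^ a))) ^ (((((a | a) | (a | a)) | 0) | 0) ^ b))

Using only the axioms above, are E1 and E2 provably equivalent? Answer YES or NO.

YES

step 1: or_false (→) rewrites (((a | b) ^ (a ^ ((b | 0) | (b | 0)))) | 0) into ((a | b) ^ (a ^ ((b | 0) | (b | 0))))
step 2: or_idem (→) rewrites ((b | 0) | (b | 0)) into (b | 0), now ((a | b) ^ (a ^ (b | 0)))
step 3: or_false (→) rewrites (b | 0) into b, now ((a | b) ^ (a ^ b))
step 4: or_false (←) rewrites b into (b | 0), now ((a | (b | 0)) ^ (a ^ b))
step 5: xor_self (←) rewrites 0 into (a ^ a), now ((a | (b | (a ^ a))) ^ (a ^ b))
step 6: or_false (←) rewrites a into (a | 0), now ((a | (b | (a ^ a))) ^ ((a | 0) ^ b))
step 7: or_idem (←) rewrites a into (a | a), now ((a | (b | (a ^ a))) ^ (((a | a) | 0) ^ b))
step 8: or_idem (←) rewrites (a | a) into ((a | a) | (a | a)), now ((a | (b | (a ^ a))) ^ ((((a | a) | (a | a)) | 0) ^ b))
step 9: or_false (←) rewrites ((a | a) | (a | a)) into (((a | a) | (a | a)) | 0), which is E2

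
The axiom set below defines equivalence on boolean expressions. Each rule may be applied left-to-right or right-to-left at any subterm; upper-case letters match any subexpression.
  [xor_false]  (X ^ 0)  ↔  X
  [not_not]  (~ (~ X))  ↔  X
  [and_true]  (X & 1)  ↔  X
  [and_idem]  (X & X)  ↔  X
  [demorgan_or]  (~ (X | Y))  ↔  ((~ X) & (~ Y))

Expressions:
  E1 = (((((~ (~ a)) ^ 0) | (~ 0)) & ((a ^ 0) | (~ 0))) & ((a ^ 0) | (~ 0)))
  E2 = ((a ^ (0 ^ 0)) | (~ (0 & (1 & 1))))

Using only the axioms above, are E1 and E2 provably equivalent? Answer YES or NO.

step 1: not_not (→) rewrites (~ (~ a)) into a, now ((((a ^ 0) | (~ 0)) & ((a ^ 0) | (~ 0))) & ((a ^ 0) | (~ 0)))
step 2: and_idem (→) rewrites (((a ^ 0) | (~ 0)) & ((a ^ 0) | (~ 0))) into ((a ^ 0) | (~ 0)), now (((a ^ 0) | (~ 0)) & ((a ^ 0) | (~ 0)))
step 3: and_idem (→) rewrites (((a ^ 0) | (~ 0)) & ((a ^ 0) | (~ 0))) into ((a ^ 0) | (~ 0))
step 4: xor_false (←) rewrites 0 into (0 ^ 0), now ((a ^ (0 ^ 0)) | (~ 0))
step 5: and_true (←) rewrites 0 into (0 & 1), now ((a ^ (0 ^ 0)) | (~ (0 & 1)))
step 6: and_true (←) rewrites 1 into (1 & 1), which is E2

YES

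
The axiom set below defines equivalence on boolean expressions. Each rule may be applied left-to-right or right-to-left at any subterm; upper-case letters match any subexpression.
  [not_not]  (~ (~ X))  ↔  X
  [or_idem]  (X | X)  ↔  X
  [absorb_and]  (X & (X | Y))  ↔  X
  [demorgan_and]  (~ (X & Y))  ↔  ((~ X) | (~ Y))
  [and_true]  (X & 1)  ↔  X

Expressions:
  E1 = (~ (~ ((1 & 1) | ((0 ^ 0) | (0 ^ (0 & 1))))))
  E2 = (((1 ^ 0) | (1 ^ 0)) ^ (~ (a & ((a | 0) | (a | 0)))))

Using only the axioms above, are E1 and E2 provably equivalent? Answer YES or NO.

All listed rules preserve value, hence provable equivalence implies equal values everywhere; look for a separating assignment.
a=0 gives E1 ↦ 1, E2 ↦ 0; values differ ⇒ not provably equivalent.

NO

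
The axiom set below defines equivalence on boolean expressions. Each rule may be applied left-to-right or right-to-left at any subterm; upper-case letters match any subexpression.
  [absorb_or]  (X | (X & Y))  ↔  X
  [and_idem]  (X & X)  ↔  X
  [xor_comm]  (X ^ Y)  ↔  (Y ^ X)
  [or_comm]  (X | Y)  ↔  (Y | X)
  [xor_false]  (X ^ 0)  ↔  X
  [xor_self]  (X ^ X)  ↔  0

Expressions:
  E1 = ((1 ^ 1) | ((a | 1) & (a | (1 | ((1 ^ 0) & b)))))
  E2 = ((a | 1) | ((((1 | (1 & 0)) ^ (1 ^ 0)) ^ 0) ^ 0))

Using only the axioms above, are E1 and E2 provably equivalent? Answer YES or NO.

1. [xor_false →] (1 ^ 0)  →  1;  E1 = ((1 ^ 1) | ((a | 1) & (a | (1 | (1 & b)))))
2. [absorb_or →] (1 | (1 & b))  →  1;  E1 = ((1 ^ 1) | ((a | 1) & (a | 1)))
3. [and_idem →] ((a | 1) & (a | 1))  →  (a | 1);  E1 = ((1 ^ 1) | (a | 1))
4. [xor_false ←] (1 ^ 1)  →  ((1 ^ 1) ^ 0);  E1 = (((1 ^ 1) ^ 0) | (a | 1))
5. [xor_false ←] (1 ^ 1)  →  ((1 ^ 1) ^ 0);  E1 = ((((1 ^ 1) ^ 0) ^ 0) | (a | 1))
6. [or_comm →] ((((1 ^ 1) ^ 0) ^ 0) | (a | 1))  →  ((a | 1) | (((1 ^ 1) ^ 0) ^ 0))
7. [xor_false ←] 1  →  (1 ^ 0);  E1 = ((a | 1) | (((1 ^ (1 ^ 0)) ^ 0) ^ 0))
8. [absorb_or ←] 1  →  (1 | (1 & 0));  this is E2

YES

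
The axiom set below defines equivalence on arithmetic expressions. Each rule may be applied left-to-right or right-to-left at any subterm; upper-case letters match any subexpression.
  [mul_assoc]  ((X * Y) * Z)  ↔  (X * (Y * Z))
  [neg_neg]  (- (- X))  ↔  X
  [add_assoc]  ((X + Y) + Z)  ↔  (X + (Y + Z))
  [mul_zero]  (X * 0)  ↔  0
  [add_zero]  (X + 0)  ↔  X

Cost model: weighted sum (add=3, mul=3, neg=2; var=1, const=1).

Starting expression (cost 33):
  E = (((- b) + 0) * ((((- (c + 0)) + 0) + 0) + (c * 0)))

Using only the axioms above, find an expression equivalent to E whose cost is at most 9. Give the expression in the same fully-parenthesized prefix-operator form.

(1) ((- (c + 0)) + 0)  =[add_zero →]=  (- (c + 0))    ⊢ (((- b) + 0) * (((- (c + 0)) + 0) + (c * 0)))
(2) (c + 0)  =[add_zero →]=  c    ⊢ (((- b) + 0) * (((- c) + 0) + (c * 0)))
(3) ((- c) + 0)  =[add_zero →]=  (- c)    ⊢ (((- b) + 0) * ((- c) + (c * 0)))
(4) (c * 0)  =[mul_zero →]=  0    ⊢ (((- b) + 0) * ((- c) + 0))
(5) ((- c) + 0)  =[add_zero →]=  (- c)    ⊢ (((- b) + 0) * (- c))
(6) ((- b) + 0)  =[add_zero →]=  (- b)    ⊢ cost 9, within 9

((- b) * (- c))   [cost 9]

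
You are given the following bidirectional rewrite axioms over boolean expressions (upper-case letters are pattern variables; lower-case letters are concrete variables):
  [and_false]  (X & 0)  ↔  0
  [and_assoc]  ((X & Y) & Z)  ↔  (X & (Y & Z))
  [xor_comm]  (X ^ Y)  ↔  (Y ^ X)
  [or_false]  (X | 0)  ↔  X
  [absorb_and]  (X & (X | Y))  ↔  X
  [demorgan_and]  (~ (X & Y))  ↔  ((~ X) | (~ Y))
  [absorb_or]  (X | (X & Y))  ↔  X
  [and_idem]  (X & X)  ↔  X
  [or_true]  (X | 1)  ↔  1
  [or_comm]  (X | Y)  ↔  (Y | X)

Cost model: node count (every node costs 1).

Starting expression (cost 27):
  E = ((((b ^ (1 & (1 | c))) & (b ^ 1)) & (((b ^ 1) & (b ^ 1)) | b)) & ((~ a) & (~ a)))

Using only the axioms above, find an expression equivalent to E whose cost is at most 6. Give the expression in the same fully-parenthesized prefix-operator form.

((b ^ 1) & (~ a))   [cost 6]

step 1: absorb_and (→) rewrites (1 & (1 | c)) into 1, now ((((b ^ 1) & (b ^ 1)) & (((b ^ 1) & (b ^ 1)) | b)) & ((~ a) & (~ a)))
step 2: absorb_and (→) rewrites (((b ^ 1) & (b ^ 1)) & (((b ^ 1) & (b ^ 1)) | b)) into ((b ^ 1) & (b ^ 1)), now (((b ^ 1) & (b ^ 1)) & ((~ a) & (~ a)))
step 3: and_idem (→) rewrites ((b ^ 1) & (b ^ 1)) into (b ^ 1), now ((b ^ 1) & ((~ a) & (~ a)))
step 4: and_idem (→) rewrites ((~ a) & (~ a)) into (~ a), reaching cost 6 (bound 6)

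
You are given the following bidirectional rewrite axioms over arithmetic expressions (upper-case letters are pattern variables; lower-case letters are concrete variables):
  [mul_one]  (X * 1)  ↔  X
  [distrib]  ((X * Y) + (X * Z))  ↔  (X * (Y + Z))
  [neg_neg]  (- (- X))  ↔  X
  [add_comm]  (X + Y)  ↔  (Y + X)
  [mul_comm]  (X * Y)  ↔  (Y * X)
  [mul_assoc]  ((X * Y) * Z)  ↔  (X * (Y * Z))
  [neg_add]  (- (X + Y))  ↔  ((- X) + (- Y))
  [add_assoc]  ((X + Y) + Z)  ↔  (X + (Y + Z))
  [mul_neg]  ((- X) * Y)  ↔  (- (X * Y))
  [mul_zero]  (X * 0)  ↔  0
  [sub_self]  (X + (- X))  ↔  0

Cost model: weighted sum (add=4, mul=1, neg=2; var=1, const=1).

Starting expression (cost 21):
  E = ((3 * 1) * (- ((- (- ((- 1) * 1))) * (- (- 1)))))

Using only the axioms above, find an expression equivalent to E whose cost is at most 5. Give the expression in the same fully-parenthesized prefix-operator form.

1. [neg_neg →] (- (- ((- 1) * 1)))  →  ((- 1) * 1);  E = ((3 * 1) * (- (((- 1) * 1) * (- (- 1)))))
2. [mul_one →] ((- 1) * 1)  →  (- 1);  E = ((3 * 1) * (- ((- 1) * (- (- 1)))))
3. [neg_neg →] (- (- 1))  →  1;  E = ((3 * 1) * (- ((- 1) * 1)))
4. [mul_assoc →] ((3 * 1) * (- ((- 1) * 1)))  →  (3 * (1 * (- ((- 1) * 1))))
5. [mul_comm →] (1 * (- ((- 1) * 1)))  →  ((- ((- 1) * 1)) * 1);  E = (3 * ((- ((- 1) * 1)) * 1))
6. [mul_neg →] ((- 1) * 1)  →  (- (1 * 1));  E = (3 * ((- (- (1 * 1))) * 1))
7. [mul_one →] (1 * 1)  →  1;  E = (3 * ((- (- 1)) * 1))
8. [neg_neg →] (- (- 1))  →  1;  cost 5 ≤ 5, done

(3 * (1 * 1))   [cost 5]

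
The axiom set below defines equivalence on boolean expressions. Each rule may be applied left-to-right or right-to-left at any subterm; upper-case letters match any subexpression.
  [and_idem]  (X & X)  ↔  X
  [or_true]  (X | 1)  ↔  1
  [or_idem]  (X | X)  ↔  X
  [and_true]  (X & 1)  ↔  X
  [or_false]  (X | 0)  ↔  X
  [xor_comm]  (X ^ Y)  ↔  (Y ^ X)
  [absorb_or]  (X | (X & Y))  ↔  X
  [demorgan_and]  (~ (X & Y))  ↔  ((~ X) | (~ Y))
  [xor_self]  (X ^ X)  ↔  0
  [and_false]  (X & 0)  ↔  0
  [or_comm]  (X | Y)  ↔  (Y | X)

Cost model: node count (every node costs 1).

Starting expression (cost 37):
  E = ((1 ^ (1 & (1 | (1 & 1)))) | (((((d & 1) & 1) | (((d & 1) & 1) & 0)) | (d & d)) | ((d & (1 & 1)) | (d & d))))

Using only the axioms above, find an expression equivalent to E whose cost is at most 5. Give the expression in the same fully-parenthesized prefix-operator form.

((1 ^ 1) | d)   [cost 5]

step 1: absorb_or (→) rewrites (((d & 1) & 1) | (((d & 1) & 1) & 0)) into ((d & 1) & 1), now ((1 ^ (1 & (1 | (1 & 1)))) | ((((d & 1) & 1) | (d & d)) | ((d & (1 & 1)) | (d & d))))
step 2: absorb_or (→) rewrites (1 | (1 & 1)) into 1, now ((1 ^ (1 & 1)) | ((((d & 1) & 1) | (d & d)) | ((d & (1 & 1)) | (d & d))))
step 3: and_true (→) rewrites (1 & 1) into 1, now ((1 ^ (1 & 1)) | ((((d & 1) & 1) | (d & d)) | ((d & 1) | (d & d))))
step 4: and_true (→) rewrites ((d & 1) & 1) into (d & 1), now ((1 ^ (1 & 1)) | (((d & 1) | (d & d)) | ((d & 1) | (d & d))))
step 5: or_idem (→) rewrites (((d & 1) | (d & d)) | ((d & 1) | (d & d))) into ((d & 1) | (d & d)), now ((1 ^ (1 & 1)) | ((d & 1) | (d & d)))
step 6: and_true (→) rewrites (d & 1) into d, now ((1 ^ (1 & 1)) | (d | (d & d)))
step 7: and_idem (→) rewrites (1 & 1) into 1, now ((1 ^ 1) | (d | (d & d)))
step 8: and_idem (→) rewrites (d & d) into d, now ((1 ^ 1) | (d | d))
step 9: or_idem (→) rewrites (d | d) into d, reaching cost 5 (bound 5)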